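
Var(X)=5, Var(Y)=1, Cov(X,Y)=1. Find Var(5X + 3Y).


Var(5X + 3Y) = 5^2*Var(X) + 3^2*Var(Y) + 2*5*3*Cov(X,Y)
= 25*5 + 9*1 + 30*1
= 125 + 9 + 30 = 164

164


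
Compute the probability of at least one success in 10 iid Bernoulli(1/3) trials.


P(at least one) = 1 - P(none)
P(none) = (1 - 1/3)^10 = (2/3)^10 = 1024/59049
P(at least one) = 1 - 1024/59049 = 58025/59049

58025/59049


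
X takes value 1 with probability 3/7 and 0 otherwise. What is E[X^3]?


For Bernoulli: X in {0,1}
E[X^3] = 0^3*(1-3/7) + 1^3*3/7 = 3/7

3/7


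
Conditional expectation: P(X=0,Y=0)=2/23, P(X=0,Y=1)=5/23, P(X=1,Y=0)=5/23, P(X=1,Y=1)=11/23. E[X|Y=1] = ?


P(Y=1) = 16/23
E[X|Y=1] = (0*5 + 1*11)/16 = 11/16

11/16


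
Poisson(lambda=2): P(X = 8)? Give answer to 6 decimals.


P(X=8) = e^(-2) * 2^8 / 8!
≈ 0.1353352832 * 256 / 40320
≈ 0.000859

0.000859


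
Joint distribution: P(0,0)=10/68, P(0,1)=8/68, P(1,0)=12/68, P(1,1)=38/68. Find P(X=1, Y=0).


Read from table: P(X=1, Y=0) = 12/68 = 3/17

3/17


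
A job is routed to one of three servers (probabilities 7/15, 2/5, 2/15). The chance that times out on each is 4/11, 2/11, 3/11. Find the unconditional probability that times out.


P(A) = P(A|B1)P(B1) + P(A|B2)P(B2) + P(A|B3)P(B3)
= 4/11*7/15 + 2/11*2/5 + 3/11*2/15
= 28/165 + 4/55 + 2/55 = 46/165

46/165


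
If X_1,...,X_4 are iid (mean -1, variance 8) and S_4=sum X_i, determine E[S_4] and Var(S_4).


E[S_n] = n*mu = 4*-1 = -4
Var(S_n) = n*sigma^2 = 4*8 = 32

E[S_4]=-4, Var(S_4)=32


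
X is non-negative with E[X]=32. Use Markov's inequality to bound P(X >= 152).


Markov: P(X >= a) <= E[X]/a
P(X >= 152) <= 32/152 = 4/19

4/19


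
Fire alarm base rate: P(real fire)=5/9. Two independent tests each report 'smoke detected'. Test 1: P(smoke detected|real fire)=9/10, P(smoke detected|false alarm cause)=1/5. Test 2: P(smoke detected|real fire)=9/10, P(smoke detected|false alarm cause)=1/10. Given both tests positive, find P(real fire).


After test 1: P(+) = 9/10*5/9 + 1/5*4/9 = 53/90
P(B|+) = (1/2)/(53/90) = 45/53
After test 2 (use post1 as new prior): P(+) = 9/10*45/53 + 1/10*8/53 = 413/530
P(B|+,+) = (81/106)/(413/530) = 405/413

405/413


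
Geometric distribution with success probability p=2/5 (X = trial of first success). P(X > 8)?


P(X > 8) = P(first 8 trials all fail) = (1-p)^8 = (3/5)^8 = 6561/390625

6561/390625


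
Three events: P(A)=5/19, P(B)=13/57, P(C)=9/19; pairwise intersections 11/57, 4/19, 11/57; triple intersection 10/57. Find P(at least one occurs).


P(A∪B∪C) = P(A)+P(B)+P(C) - P(AB)-P(AC)-P(BC) + P(ABC)
= 5/19+13/57+9/19 - 11/57-4/19-11/57 + 10/57
= 31/57

31/57


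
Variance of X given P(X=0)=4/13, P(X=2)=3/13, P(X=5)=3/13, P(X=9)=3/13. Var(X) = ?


E[X] = 48/13, E[X^2] = 330/13
Var(X) = E[X^2] - (E[X])^2 = 330/13 - (48/13)^2 = 1986/169

1986/169


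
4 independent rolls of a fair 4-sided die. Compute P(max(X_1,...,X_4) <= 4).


P(max <= 4) = P(all X_i <= 4) = (P(X_1 <= 4))^4
= (4/4)^4 = 1^4 = 1

1


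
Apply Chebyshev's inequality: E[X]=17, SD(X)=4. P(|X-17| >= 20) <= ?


k = 20/4 = 5
Chebyshev: P(|X-mu| >= k*sigma) <= 1/k^2 = 1/5^2 = 1/25

1/25


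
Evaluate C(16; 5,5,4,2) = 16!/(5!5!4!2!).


16! = 20922789888000
Denominator: 5!=120 * 5!=120 * 4!=24 * 2!=2
Coefficient = 20922789888000 / 691200 = 30270240

30270240


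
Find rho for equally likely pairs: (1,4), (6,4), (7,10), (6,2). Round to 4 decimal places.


Cov(X,Y) = 2.5000, Var(X) = 5.5000, Var(Y) = 9.0000
rho = Cov/(sqrt(VarX)*sqrt(VarY)) = 0.3553

0.3553


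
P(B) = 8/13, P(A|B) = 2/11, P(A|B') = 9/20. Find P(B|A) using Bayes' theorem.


P(A) = P(A|B)P(B) + P(A|B')P(B') = 2/11*8/13 + 9/20*5/13 = 163/572
P(B|A) = P(A|B)P(B)/P(A) = (16/143)/(163/572) = 64/163

64/163


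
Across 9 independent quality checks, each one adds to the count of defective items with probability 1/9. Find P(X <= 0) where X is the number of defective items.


P(X<=0) = P(X=0)
= 134217728/387420489
= 134217728/387420489

134217728/387420489


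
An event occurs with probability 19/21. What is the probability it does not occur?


P(A') = 1 - P(A) = 1 - 19/21 = 2/21

2/21


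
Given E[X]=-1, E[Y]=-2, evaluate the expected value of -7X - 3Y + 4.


E[-7X - 3Y + 4] = -7*E[X] - 3*E[Y] + 4
= (-7)*(-1) + (-3)*(-2) + (4)
= 7 + 6 + 4 = 17

17


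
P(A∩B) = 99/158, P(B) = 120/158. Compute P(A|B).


P(A|B) = P(A∩B)/P(B) = (99/158)/(120/158) = 99/120 = 33/40

33/40


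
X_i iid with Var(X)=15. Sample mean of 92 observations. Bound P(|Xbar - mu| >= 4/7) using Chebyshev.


Var(Xbar) = Var(X)/n = 15/92
Chebyshev: P(|Xbar-mu| >= 4/7) <= Var(Xbar)/(4/7)^2 = (15/92)/(16/49) = 735/1472

735/1472


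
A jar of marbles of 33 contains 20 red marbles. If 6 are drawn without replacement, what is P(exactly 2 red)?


P(X=2) = C(20,2)*C(13,4) / C(33,6)
= 190*715 / 1107568
= 135850/1107568 = 6175/50344

6175/50344


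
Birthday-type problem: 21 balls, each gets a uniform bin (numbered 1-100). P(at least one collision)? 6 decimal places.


P(all different) = prod((100-i)/100 for i=0..20) = 0.104320
P(at least one match) = 1 - 0.104320 = 0.895680

0.895680


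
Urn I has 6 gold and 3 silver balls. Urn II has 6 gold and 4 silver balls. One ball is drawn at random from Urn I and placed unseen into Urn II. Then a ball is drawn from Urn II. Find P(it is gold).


P(transfer gold) = 6/9 = 2/3; P(transfer silver) = 1/3
If gold transferred: Urn II has 7 gold of 11, so P(gold|gold moved) = 7/11
If silver transferred: Urn II has 6 gold of 11, so P(gold|silver moved) = 6/11
By total probability: P(gold) = 2/3*7/11 + 1/3*6/11 = 20/33

20/33


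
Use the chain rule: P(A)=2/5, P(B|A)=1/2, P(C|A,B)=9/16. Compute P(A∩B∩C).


P(A∩B∩C) = P(A) * P(B|A) * P(C|A∩B)
= 2/5 * 1/2 * 9/16
= 1/5 * 9/16 = 9/80

9/80


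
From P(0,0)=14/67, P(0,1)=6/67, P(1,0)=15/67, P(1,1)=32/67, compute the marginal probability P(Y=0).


P(Y=0) = P(0,0)+P(1,0) = 14/67 + 15/67 = 29/67

29/67


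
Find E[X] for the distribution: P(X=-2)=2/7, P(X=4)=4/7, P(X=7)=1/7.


E[X] = sum(x * P(x))
= -2*2/7 + 4*4/7 + 7*1/7
= 19/7

19/7


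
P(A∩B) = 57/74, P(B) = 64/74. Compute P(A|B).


P(A|B) = P(A∩B)/P(B) = (57/74)/(64/74) = 57/64

57/64


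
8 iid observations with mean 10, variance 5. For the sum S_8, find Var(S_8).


By independence, Var(S_n) = n*Var(X_1) = 8*5 = 40

40


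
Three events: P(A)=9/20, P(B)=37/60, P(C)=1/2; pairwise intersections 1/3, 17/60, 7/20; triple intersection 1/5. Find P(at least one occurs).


P(A∪B∪C) = P(A)+P(B)+P(C) - P(AB)-P(AC)-P(BC) + P(ABC)
= 9/20+37/60+1/2 - 1/3-17/60-7/20 + 1/5
= 4/5

4/5


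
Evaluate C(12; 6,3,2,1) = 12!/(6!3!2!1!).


12! = 479001600
Denominator: 6!=720 * 3!=6 * 2!=2 * 1!=1
Coefficient = 479001600 / 8640 = 55440

55440


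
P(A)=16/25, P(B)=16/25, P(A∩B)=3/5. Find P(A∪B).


P(A∪B) = P(A) + P(B) - P(A∩B)
= 16/25 + 16/25 - 3/5 = 17/25

17/25


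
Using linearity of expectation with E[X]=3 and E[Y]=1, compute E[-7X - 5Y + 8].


E[-7X - 5Y + 8] = -7*E[X] - 5*E[Y] + 8
= (-7)*(3) + (-5)*(1) + (8)
= -21 - 5 + 8 = -18

-18


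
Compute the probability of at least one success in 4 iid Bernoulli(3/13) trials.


P(at least one) = 1 - P(none)
P(none) = (1 - 3/13)^4 = (10/13)^4 = 10000/28561
P(at least one) = 1 - 10000/28561 = 18561/28561

18561/28561


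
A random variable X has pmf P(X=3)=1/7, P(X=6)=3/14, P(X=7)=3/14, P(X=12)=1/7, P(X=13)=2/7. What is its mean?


E[X] = sum(x * P(x))
= 3*1/7 + 6*3/14 + 7*3/14 + 12*1/7 + 13*2/7
= 121/14

121/14


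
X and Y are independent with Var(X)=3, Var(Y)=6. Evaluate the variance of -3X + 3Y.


Independence => Cov(X,Y)=0
Var(-3X + 3Y) = (-3)^2*Var(X) + 3^2*Var(Y)
= 9*3 + 9*6 = 81

81


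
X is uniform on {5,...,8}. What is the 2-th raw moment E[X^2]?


E[X^2] = (1/4) * sum(x^2 for x=5..8)
= 174/4 = 87/2

87/2


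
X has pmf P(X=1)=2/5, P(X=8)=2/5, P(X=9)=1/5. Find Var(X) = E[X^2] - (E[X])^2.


E[X] = 27/5, E[X^2] = 211/5
Var(X) = E[X^2] - (E[X])^2 = 211/5 - (27/5)^2 = 326/25

326/25


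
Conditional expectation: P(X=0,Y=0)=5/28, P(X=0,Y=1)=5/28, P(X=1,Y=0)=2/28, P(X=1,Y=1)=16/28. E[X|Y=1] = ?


P(Y=1) = 21/28
E[X|Y=1] = (0*5 + 1*16)/21 = 16/21

16/21


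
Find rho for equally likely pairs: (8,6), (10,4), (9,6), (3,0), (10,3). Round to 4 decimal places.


Cov(X,Y) = 4.0000, Var(X) = 6.8000, Var(Y) = 4.9600
rho = Cov/(sqrt(VarX)*sqrt(VarY)) = 0.6888

0.6888


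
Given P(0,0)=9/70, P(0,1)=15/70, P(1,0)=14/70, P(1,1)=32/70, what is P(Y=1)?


P(Y=1) = P(0,1)+P(1,1) = 15/70 + 32/70 = 47/70

47/70


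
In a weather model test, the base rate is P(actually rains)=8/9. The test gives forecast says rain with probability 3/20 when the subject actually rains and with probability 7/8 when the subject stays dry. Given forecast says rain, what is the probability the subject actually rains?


P(A) = P(A|B)P(B) + P(A|B')P(B') = 3/20*8/9 + 7/8*1/9 = 83/360
P(B|A) = P(A|B)P(B)/P(A) = (2/15)/(83/360) = 48/83

48/83


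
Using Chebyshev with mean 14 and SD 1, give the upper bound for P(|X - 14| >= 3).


k = 3/1 = 3
Chebyshev: P(|X-mu| >= k*sigma) <= 1/k^2 = 1/3^2 = 1/9

1/9


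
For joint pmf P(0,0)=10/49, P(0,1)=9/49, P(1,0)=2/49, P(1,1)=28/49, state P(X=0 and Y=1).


Read from table: P(X=0, Y=1) = 9/49

9/49


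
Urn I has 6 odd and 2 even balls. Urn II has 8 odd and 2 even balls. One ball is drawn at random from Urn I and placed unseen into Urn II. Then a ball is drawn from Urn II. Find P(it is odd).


P(transfer odd) = 6/8 = 3/4; P(transfer even) = 1/4
If odd transferred: Urn II has 9 odd of 11, so P(odd|odd moved) = 9/11
If even transferred: Urn II has 8 odd of 11, so P(odd|even moved) = 8/11
By total probability: P(odd) = 3/4*9/11 + 1/4*8/11 = 35/44

35/44


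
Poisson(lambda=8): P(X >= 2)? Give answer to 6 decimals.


P(X>=2) = 1 - P(X<=1) = 1 - (e^(-8)*8^0/0! + e^(-8)*8^1/1!)
≈ 1 - (0.0003354626 + 0.0026837010)
= 1 - 0.0030191636 = 0.9969808364
≈ 0.996981

0.996981


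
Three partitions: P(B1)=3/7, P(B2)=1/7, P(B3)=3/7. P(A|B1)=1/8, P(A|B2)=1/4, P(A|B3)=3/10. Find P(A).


P(A) = P(A|B1)P(B1) + P(A|B2)P(B2) + P(A|B3)P(B3)
= 1/8*3/7 + 1/4*1/7 + 3/10*3/7
= 3/56 + 1/28 + 9/70 = 61/280

61/280


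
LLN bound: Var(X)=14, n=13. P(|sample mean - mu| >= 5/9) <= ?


Var(Xbar) = Var(X)/n = 14/13
Chebyshev: P(|Xbar-mu| >= 5/9) <= Var(Xbar)/(5/9)^2 = (14/13)/(25/81) = 1134/325
Bound exceeds 1, so trivial bound: 1

1


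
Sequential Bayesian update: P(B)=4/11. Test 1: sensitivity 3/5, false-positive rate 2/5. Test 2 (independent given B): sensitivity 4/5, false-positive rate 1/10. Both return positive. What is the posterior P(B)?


After test 1: P(+) = 3/5*4/11 + 2/5*7/11 = 26/55
P(B|+) = (12/55)/(26/55) = 6/13
After test 2 (use post1 as new prior): P(+) = 4/5*6/13 + 1/10*7/13 = 11/26
P(B|+,+) = (24/65)/(11/26) = 48/55

48/55


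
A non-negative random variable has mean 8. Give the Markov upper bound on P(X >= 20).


Markov: P(X >= a) <= E[X]/a
P(X >= 20) <= 8/20 = 2/5

2/5


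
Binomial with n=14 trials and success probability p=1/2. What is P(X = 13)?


P(X=13) = C(14,13) * p^13 * (1-p)^1
= 14 * 1/8192 * 1/2
= 7/8192

7/8192


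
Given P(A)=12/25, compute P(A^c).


P(A') = 1 - P(A) = 1 - 12/25 = 13/25

13/25


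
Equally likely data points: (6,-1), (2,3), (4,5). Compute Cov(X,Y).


E[X]=4, E[Y]=7/3, E[XY]=20/3
Cov(X,Y) = E[XY] - E[X]E[Y] = 20/3 - 4*7/3 = -8/3

-8/3


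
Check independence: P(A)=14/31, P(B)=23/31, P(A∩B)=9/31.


P(A)*P(B) = 14/31*23/31 = 322/961
P(A∩B) = 9/31 != 322/961, so not independent

No, A and B are not independent


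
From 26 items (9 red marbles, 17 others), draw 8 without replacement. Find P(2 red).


P(X=2) = C(9,2)*C(17,6) / C(26,8)
= 36*12376 / 1562275
= 445536/1562275 = 34272/120175

34272/120175


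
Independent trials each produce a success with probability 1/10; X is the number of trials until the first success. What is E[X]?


For geometric (trials until first success), E[X] = 1/p = 1/(1/10) = 10

10


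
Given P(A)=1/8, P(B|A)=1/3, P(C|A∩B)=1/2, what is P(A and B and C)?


P(A∩B∩C) = P(A) * P(B|A) * P(C|A∩B)
= 1/8 * 1/3 * 1/2
= 1/24 * 1/2 = 1/48

1/48


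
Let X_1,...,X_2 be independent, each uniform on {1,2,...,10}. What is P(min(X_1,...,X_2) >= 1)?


P(min >= 1) = P(all X_i >= 1) = (P(X_1 >= 1))^2
= (10/10)^2 = 1^2 = 1

1


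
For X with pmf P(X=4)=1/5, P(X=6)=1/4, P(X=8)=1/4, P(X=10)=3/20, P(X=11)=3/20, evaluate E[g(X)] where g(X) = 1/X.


E[1/X] = sum(g(x)*P(x))
= 1/4*1/5 + 1/6*1/4 + 1/8*1/4 + 1/10*3/20 + 1/11*3/20
= 4001/26400

4001/26400


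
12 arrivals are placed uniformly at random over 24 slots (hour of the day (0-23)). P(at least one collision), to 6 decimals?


P(all different) = prod((24-i)/24 for i=0..11) = 0.035468
P(at least one match) = 1 - 0.035468 = 0.964532

0.964532


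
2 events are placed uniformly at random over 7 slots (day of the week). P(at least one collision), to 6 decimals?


P(all different) = prod((7-i)/7 for i=0..1) = 0.857143
P(at least one match) = 1 - 0.857143 = 0.142857

0.142857


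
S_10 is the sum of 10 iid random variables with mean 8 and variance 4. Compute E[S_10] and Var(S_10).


E[S_n] = n*mu = 10*8 = 80
Var(S_n) = n*sigma^2 = 10*4 = 40

E[S_10]=80, Var(S_10)=40


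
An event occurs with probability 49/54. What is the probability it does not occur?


P(A') = 1 - P(A) = 1 - 49/54 = 5/54

5/54


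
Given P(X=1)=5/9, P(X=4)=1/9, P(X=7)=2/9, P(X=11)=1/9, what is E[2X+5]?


E[2X+5] = sum(g(x)*P(x))
= 7*5/9 + 13*1/9 + 19*2/9 + 27*1/9
= 113/9

113/9


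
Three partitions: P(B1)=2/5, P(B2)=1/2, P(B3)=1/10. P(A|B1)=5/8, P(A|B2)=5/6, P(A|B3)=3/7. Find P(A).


P(A) = P(A|B1)P(B1) + P(A|B2)P(B2) + P(A|B3)P(B3)
= 5/8*2/5 + 5/6*1/2 + 3/7*1/10
= 1/4 + 5/12 + 3/70 = 149/210

149/210


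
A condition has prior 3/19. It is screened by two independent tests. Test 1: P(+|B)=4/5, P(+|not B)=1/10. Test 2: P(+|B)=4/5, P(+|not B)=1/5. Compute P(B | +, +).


After test 1: P(+) = 4/5*3/19 + 1/10*16/19 = 4/19
P(B|+) = (12/95)/(4/19) = 3/5
After test 2 (use post1 as new prior): P(+) = 4/5*3/5 + 1/5*2/5 = 14/25
P(B|+,+) = (12/25)/(14/25) = 6/7

6/7


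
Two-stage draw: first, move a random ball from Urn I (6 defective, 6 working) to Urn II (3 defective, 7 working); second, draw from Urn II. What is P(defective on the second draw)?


P(transfer defective) = 6/12 = 1/2; P(transfer working) = 1/2
If defective transferred: Urn II has 4 defective of 11, so P(defective|defective moved) = 4/11
If working transferred: Urn II has 3 defective of 11, so P(defective|working moved) = 3/11
By total probability: P(defective) = 1/2*4/11 + 1/2*3/11 = 7/22

7/22


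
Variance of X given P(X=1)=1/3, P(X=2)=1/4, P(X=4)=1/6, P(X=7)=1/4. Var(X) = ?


E[X] = 13/4, E[X^2] = 65/4
Var(X) = E[X^2] - (E[X])^2 = 65/4 - (13/4)^2 = 91/16

91/16


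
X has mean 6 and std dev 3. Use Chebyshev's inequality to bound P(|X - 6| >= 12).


k = 12/3 = 4
Chebyshev: P(|X-mu| >= k*sigma) <= 1/k^2 = 1/4^2 = 1/16

1/16


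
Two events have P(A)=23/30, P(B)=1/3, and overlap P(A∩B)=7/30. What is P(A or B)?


P(A∪B) = P(A) + P(B) - P(A∩B)
= 23/30 + 1/3 - 7/30 = 13/15

13/15


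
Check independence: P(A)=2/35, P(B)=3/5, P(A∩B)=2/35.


P(A)*P(B) = 2/35*3/5 = 6/175
P(A∩B) = 2/35 != 6/175, so not independent

No, A and B are not independent


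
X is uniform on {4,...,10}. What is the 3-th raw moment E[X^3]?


E[X^3] = (1/7) * sum(x^3 for x=4..10)
= 2989/7 = 427

427


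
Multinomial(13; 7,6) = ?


13! = 6227020800
Denominator: 7!=5040 * 6!=720
Coefficient = 6227020800 / 3628800 = 1716

1716


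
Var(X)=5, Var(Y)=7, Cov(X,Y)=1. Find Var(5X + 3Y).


Var(5X + 3Y) = 5^2*Var(X) + 3^2*Var(Y) + 2*5*3*Cov(X,Y)
= 25*5 + 9*7 + 30*1
= 125 + 63 + 30 = 218

218


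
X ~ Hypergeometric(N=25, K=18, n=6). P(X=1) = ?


P(X=1) = C(18,1)*C(7,5) / C(25,6)
= 18*21 / 177100
= 378/177100 = 27/12650

27/12650


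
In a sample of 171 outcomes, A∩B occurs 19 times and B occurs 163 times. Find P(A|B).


P(A|B) = P(A∩B)/P(B) = (19/171)/(163/171) = 19/163

19/163


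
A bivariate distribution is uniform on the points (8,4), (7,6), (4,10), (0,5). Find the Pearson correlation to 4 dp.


Cov(X,Y) = -1.1875, Var(X) = 9.6875, Var(Y) = 5.1875
rho = Cov/(sqrt(VarX)*sqrt(VarY)) = -0.1675

-0.1675


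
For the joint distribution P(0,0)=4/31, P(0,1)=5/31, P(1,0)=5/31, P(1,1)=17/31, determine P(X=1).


P(X=1) = P(1,0)+P(1,1) = 5/31 + 17/31 = 22/31

22/31


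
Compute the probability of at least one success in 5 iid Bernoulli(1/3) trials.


P(at least one) = 1 - P(none)
P(none) = (1 - 1/3)^5 = (2/3)^5 = 32/243
P(at least one) = 1 - 32/243 = 211/243

211/243


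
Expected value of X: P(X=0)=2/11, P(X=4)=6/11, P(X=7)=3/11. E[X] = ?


E[X] = sum(x * P(x))
= 0*2/11 + 4*6/11 + 7*3/11
= 45/11

45/11


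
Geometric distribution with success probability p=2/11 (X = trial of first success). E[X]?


For geometric (trials until first success), E[X] = 1/p = 1/(2/11) = 11/2

11/2


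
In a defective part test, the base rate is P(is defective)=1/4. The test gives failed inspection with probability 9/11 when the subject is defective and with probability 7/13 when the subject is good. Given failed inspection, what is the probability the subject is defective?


P(A) = P(A|B)P(B) + P(A|B')P(B') = 9/11*1/4 + 7/13*3/4 = 87/143
P(B|A) = P(A|B)P(B)/P(A) = (9/44)/(87/143) = 39/116

39/116


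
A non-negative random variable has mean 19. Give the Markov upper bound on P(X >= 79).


Markov: P(X >= a) <= E[X]/a
P(X >= 79) <= 19/79

19/79


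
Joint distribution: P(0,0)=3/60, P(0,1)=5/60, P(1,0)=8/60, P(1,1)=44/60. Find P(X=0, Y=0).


Read from table: P(X=0, Y=0) = 3/60 = 1/20

1/20


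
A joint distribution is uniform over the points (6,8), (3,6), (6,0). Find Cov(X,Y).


E[X]=5, E[Y]=14/3, E[XY]=22
Cov(X,Y) = E[XY] - E[X]E[Y] = 22 - 5*14/3 = -4/3

-4/3


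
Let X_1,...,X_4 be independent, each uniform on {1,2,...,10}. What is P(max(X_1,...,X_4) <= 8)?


P(max <= 8) = P(all X_i <= 8) = (P(X_1 <= 8))^4
= (8/10)^4 = (4/5)^4 = 256/625

256/625


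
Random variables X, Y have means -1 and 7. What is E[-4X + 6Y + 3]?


E[-4X + 6Y + 3] = -4*E[X] + 6*E[Y] + 3
= (-4)*(-1) + (6)*(7) + (3)
= 4 + 42 + 3 = 49

49


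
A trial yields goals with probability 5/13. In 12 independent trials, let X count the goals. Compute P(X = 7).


P(X=7) = C(12,7) * p^7 * (1-p)^5
= 792 * 78125/62748517 * 32768/371293
= 2027520000000/23298085122481

2027520000000/23298085122481


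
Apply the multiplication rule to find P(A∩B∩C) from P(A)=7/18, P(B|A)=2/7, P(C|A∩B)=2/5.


P(A∩B∩C) = P(A) * P(B|A) * P(C|A∩B)
= 7/18 * 2/7 * 2/5
= 1/9 * 2/5 = 2/45

2/45


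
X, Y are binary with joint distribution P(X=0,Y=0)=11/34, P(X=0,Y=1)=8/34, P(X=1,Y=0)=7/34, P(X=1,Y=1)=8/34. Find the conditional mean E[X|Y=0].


P(Y=0) = 18/34
E[X|Y=0] = (0*11 + 1*7)/18 = 7/18

7/18


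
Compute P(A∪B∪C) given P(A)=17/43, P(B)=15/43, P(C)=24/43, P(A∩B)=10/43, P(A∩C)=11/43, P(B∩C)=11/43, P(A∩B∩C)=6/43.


P(A∪B∪C) = P(A)+P(B)+P(C) - P(AB)-P(AC)-P(BC) + P(ABC)
= 17/43+15/43+24/43 - 10/43-11/43-11/43 + 6/43
= 30/43

30/43


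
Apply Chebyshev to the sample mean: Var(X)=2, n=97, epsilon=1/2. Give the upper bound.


Var(Xbar) = Var(X)/n = 2/97
Chebyshev: P(|Xbar-mu| >= 1/2) <= Var(Xbar)/(1/2)^2 = (2/97)/(1/4) = 8/97

8/97


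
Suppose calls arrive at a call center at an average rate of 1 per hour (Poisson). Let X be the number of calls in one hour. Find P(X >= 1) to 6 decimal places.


P(X>=1) = 1 - P(X<=0) = 1 - (e^(-1)*1^0/0!)
≈ 1 - 0.3678794412 = 0.6321205588
≈ 0.632121

0.632121


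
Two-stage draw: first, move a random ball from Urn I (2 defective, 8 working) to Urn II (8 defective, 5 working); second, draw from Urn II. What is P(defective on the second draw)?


P(transfer defective) = 2/10 = 1/5; P(transfer working) = 4/5
If defective transferred: Urn II has 9 defective of 14, so P(defective|defective moved) = 9/14
If working transferred: Urn II has 8 defective of 14, so P(defective|working moved) = 4/7
By total probability: P(defective) = 1/5*9/14 + 4/5*4/7 = 41/70

41/70


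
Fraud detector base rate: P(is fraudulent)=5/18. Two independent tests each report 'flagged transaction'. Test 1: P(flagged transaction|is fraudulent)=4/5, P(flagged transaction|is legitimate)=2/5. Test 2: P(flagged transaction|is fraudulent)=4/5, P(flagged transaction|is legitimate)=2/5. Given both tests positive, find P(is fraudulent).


After test 1: P(+) = 4/5*5/18 + 2/5*13/18 = 23/45
P(B|+) = (2/9)/(23/45) = 10/23
After test 2 (use post1 as new prior): P(+) = 4/5*10/23 + 2/5*13/23 = 66/115
P(B|+,+) = (8/23)/(66/115) = 20/33

20/33


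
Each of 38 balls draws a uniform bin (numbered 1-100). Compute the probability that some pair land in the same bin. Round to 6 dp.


P(all different) = prod((100-i)/100 for i=0..37) = 0.000297
P(at least one match) = 1 - 0.000297 = 0.999703

0.999703


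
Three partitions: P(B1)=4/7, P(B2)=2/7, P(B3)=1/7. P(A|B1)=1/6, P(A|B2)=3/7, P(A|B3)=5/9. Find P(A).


P(A) = P(A|B1)P(B1) + P(A|B2)P(B2) + P(A|B3)P(B3)
= 1/6*4/7 + 3/7*2/7 + 5/9*1/7
= 2/21 + 6/49 + 5/63 = 131/441

131/441


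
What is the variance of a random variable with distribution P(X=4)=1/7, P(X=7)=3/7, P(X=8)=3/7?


E[X] = 7, E[X^2] = 355/7
Var(X) = E[X^2] - (E[X])^2 = 355/7 - (7)^2 = 12/7

12/7


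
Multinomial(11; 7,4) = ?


11! = 39916800
Denominator: 7!=5040 * 4!=24
Coefficient = 39916800 / 120960 = 330

330


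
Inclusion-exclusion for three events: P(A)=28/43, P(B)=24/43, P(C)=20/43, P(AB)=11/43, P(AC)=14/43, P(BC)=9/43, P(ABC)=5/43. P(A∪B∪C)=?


P(A∪B∪C) = P(A)+P(B)+P(C) - P(AB)-P(AC)-P(BC) + P(ABC)
= 28/43+24/43+20/43 - 11/43-14/43-9/43 + 5/43
= 1

1


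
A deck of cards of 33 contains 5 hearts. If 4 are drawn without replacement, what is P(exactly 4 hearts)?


P(X=4) = C(5,4)*C(28,0) / C(33,4)
= 5*1 / 40920
= 5/40920 = 1/8184

1/8184


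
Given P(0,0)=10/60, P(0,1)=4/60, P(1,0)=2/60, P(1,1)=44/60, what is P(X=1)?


P(X=1) = P(1,0)+P(1,1) = 2/60 + 44/60 = 46/60 = 23/30

23/30


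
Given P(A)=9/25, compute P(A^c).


P(A') = 1 - P(A) = 1 - 9/25 = 16/25

16/25


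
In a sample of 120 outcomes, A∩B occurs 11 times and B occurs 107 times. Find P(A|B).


P(A|B) = P(A∩B)/P(B) = (11/120)/(107/120) = 11/107

11/107


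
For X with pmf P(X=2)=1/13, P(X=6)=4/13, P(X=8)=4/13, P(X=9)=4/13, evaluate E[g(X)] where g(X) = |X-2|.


E[|X-2|] = sum(g(x)*P(x))
= 0*1/13 + 4*4/13 + 6*4/13 + 7*4/13
= 68/13

68/13


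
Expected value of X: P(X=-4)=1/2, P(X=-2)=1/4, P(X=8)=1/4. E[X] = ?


E[X] = sum(x * P(x))
= -4*1/2 - 2*1/4 + 8*1/4
= -1/2

-1/2


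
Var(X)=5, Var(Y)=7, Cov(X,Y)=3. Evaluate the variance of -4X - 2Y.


Var(-4X - 2Y) = (-4)^2*Var(X) + (-2)^2*Var(Y) + 2*(-4)*(-2)*Cov(X,Y)
= 16*5 + 4*7 + 16*3
= 80 + 28 + 48 = 156

156


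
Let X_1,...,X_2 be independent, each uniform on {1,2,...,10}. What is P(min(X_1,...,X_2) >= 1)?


P(min >= 1) = P(all X_i >= 1) = (P(X_1 >= 1))^2
= (10/10)^2 = 1^2 = 1

1


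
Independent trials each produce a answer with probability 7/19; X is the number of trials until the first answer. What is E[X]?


For geometric (trials until first success), E[X] = 1/p = 1/(7/19) = 19/7

19/7


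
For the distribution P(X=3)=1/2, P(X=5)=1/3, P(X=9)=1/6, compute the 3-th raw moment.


E[X^3] = sum(x^3 * P(x))
= 27*1/2 + 125*1/3 + 729*1/6
= 530/3

530/3


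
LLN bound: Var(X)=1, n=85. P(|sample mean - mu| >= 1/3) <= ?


Var(Xbar) = Var(X)/n = 1/85
Chebyshev: P(|Xbar-mu| >= 1/3) <= Var(Xbar)/(1/3)^2 = (1/85)/(1/9) = 9/85

9/85


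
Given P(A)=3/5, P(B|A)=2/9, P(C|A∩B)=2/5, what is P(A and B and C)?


P(A∩B∩C) = P(A) * P(B|A) * P(C|A∩B)
= 3/5 * 2/9 * 2/5
= 2/15 * 2/5 = 4/75

4/75


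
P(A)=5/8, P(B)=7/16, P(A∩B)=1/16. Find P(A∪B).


P(A∪B) = P(A) + P(B) - P(A∩B)
= 5/8 + 7/16 - 1/16 = 1

1


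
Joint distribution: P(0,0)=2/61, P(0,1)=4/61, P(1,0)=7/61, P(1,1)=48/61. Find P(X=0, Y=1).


Read from table: P(X=0, Y=1) = 4/61

4/61


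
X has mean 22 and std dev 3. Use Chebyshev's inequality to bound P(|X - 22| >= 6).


k = 6/3 = 2
Chebyshev: P(|X-mu| >= k*sigma) <= 1/k^2 = 1/2^2 = 1/4

1/4


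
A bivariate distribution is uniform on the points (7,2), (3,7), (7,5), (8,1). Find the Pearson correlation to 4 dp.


Cov(X,Y) = -3.9375, Var(X) = 3.6875, Var(Y) = 5.6875
rho = Cov/(sqrt(VarX)*sqrt(VarY)) = -0.8598

-0.8598


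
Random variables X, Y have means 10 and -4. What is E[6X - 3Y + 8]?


E[6X - 3Y + 8] = 6*E[X] - 3*E[Y] + 8
= (6)*(10) + (-3)*(-4) + (8)
= 60 + 12 + 8 = 80

80


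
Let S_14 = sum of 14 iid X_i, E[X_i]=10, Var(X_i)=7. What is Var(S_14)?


By independence, Var(S_n) = n*Var(X_1) = 14*7 = 98

98


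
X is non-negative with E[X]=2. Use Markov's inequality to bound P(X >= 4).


Markov: P(X >= a) <= E[X]/a
P(X >= 4) <= 2/4 = 1/2

1/2


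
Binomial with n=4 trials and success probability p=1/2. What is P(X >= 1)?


P(X>=1) = P(X=1) + P(X=2) + P(X=3) + P(X=4)
= 1/4 + 3/8 + 1/4 + 1/16
= 15/16

15/16


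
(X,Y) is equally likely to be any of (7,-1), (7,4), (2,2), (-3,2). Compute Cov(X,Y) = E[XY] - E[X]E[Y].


E[X]=13/4, E[Y]=7/4, E[XY]=19/4
Cov(X,Y) = E[XY] - E[X]E[Y] = 19/4 - 13/4*7/4 = -15/16

-15/16


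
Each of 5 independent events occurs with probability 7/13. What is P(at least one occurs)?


P(at least one) = 1 - P(none)
P(none) = (1 - 7/13)^5 = (6/13)^5 = 7776/371293
P(at least one) = 1 - 7776/371293 = 363517/371293

363517/371293


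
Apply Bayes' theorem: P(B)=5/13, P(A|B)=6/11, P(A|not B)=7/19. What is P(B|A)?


P(A) = P(A|B)P(B) + P(A|B')P(B') = 6/11*5/13 + 7/19*8/13 = 1186/2717
P(B|A) = P(A|B)P(B)/P(A) = (30/143)/(1186/2717) = 285/593

285/593


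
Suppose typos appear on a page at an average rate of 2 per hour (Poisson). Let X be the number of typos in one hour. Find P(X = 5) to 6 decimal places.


P(X=5) = e^(-2) * 2^5 / 5!
≈ 0.1353352832 * 32 / 120
≈ 0.036089

0.036089


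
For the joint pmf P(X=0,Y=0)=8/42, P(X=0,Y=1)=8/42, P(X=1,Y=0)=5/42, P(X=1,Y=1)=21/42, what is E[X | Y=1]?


P(Y=1) = 29/42
E[X|Y=1] = (0*8 + 1*21)/29 = 21/29

21/29


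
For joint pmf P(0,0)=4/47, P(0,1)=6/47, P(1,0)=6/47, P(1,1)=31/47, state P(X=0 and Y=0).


Read from table: P(X=0, Y=0) = 4/47

4/47


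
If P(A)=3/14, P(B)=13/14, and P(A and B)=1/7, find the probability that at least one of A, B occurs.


P(A∪B) = P(A) + P(B) - P(A∩B)
= 3/14 + 13/14 - 1/7 = 1

1


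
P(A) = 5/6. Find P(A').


P(A') = 1 - P(A) = 1 - 5/6 = 1/6

1/6


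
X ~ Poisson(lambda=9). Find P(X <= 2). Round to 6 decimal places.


P(X<=2) = e^(-9)*9^0/0! + e^(-9)*9^1/1! + e^(-9)*9^2/2!
≈ 0.0001234098 + 0.0011106882 + 0.0049980971
= 0.0062321951
≈ 0.006232

0.006232


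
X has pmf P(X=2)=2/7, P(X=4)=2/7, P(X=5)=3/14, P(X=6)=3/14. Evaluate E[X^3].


E[X^3] = sum(x^3 * P(x))
= 8*2/7 + 64*2/7 + 125*3/14 + 216*3/14
= 1311/14

1311/14


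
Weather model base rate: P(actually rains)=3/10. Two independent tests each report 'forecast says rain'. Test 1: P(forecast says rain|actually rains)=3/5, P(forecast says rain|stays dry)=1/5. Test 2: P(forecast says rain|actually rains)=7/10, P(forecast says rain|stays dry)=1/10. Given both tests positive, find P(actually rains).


After test 1: P(+) = 3/5*3/10 + 1/5*7/10 = 8/25
P(B|+) = (9/50)/(8/25) = 9/16
After test 2 (use post1 as new prior): P(+) = 7/10*9/16 + 1/10*7/16 = 7/16
P(B|+,+) = (63/160)/(7/16) = 9/10

9/10


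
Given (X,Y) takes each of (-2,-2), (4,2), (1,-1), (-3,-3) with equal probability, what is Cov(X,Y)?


E[X]=0, E[Y]=-1, E[XY]=5
Cov(X,Y) = E[XY] - E[X]E[Y] = 5 - 0*-1 = 5

5


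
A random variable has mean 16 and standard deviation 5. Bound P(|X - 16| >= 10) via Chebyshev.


k = 10/5 = 2
Chebyshev: P(|X-mu| >= k*sigma) <= 1/k^2 = 1/2^2 = 1/4

1/4


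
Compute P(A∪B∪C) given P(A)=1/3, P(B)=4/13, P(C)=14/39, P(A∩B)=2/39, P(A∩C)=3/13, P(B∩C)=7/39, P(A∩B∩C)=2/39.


P(A∪B∪C) = P(A)+P(B)+P(C) - P(AB)-P(AC)-P(BC) + P(ABC)
= 1/3+4/13+14/39 - 2/39-3/13-7/39 + 2/39
= 23/39

23/39


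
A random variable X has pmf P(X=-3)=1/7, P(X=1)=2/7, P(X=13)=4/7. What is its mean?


E[X] = sum(x * P(x))
= -3*1/7 + 1*2/7 + 13*4/7
= 51/7

51/7


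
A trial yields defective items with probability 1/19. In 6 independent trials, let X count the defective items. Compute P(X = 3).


P(X=3) = C(6,3) * p^3 * (1-p)^3
= 20 * 1/6859 * 5832/6859
= 116640/47045881

116640/47045881


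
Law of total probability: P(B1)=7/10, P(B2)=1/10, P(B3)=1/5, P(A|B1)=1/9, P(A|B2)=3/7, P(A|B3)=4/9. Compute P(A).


P(A) = P(A|B1)P(B1) + P(A|B2)P(B2) + P(A|B3)P(B3)
= 1/9*7/10 + 3/7*1/10 + 4/9*1/5
= 7/90 + 3/70 + 4/45 = 22/105

22/105


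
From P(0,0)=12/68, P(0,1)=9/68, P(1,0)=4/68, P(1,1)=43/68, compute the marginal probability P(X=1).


P(X=1) = P(1,0)+P(1,1) = 4/68 + 43/68 = 47/68

47/68


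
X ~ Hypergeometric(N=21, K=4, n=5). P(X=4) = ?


P(X=4) = C(4,4)*C(17,1) / C(21,5)
= 1*17 / 20349
= 17/20349 = 1/1197

1/1197


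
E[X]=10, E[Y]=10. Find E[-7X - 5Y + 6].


E[-7X - 5Y + 6] = -7*E[X] - 5*E[Y] + 6
= (-7)*(10) + (-5)*(10) + (6)
= -70 - 50 + 6 = -114

-114


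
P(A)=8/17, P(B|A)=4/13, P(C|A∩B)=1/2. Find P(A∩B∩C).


P(A∩B∩C) = P(A) * P(B|A) * P(C|A∩B)
= 8/17 * 4/13 * 1/2
= 32/221 * 1/2 = 16/221

16/221


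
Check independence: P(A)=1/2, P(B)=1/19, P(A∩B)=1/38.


P(A)*P(B) = 1/2*1/19 = 1/38
P(A∩B) = 1/38, which equals P(A)P(B), so independent

Yes, A and B are independent


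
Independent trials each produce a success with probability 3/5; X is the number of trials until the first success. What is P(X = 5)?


P(X=5) = (1-p)^4 * p = (2/5)^4 * 3/5
= 16/625 * 3/5 = 48/3125

48/3125


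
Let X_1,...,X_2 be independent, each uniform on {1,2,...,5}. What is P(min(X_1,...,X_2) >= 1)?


P(min >= 1) = P(all X_i >= 1) = (P(X_1 >= 1))^2
= (5/5)^2 = 1^2 = 1

1


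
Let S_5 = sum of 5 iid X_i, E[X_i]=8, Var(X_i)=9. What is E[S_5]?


E[S_n] = n*E[X_1] = 5*8 = 40

40


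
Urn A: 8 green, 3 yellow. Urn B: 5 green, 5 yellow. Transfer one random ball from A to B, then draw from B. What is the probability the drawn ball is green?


P(transfer green) = 8/11; P(transfer yellow) = 3/11
If green transferred: Urn II has 6 green of 11, so P(green|green moved) = 6/11
If yellow transferred: Urn II has 5 green of 11, so P(green|yellow moved) = 5/11
By total probability: P(green) = 8/11*6/11 + 3/11*5/11 = 63/121

63/121


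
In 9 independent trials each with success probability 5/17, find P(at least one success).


P(at least one) = 1 - P(none)
P(none) = (1 - 5/17)^9 = (12/17)^9 = 5159780352/118587876497
P(at least one) = 1 - 5159780352/118587876497 = 113428096145/118587876497

113428096145/118587876497


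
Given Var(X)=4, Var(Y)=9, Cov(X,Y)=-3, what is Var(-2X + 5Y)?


Var(-2X + 5Y) = (-2)^2*Var(X) + 5^2*Var(Y) + 2*(-2)*5*Cov(X,Y)
= 4*4 + 25*9 - 20*(-3)
= 16 + 225 + 60 = 301

301


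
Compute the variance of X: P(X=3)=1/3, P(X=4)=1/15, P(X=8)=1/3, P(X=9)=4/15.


E[X] = 19/3, E[X^2] = 47
Var(X) = E[X^2] - (E[X])^2 = 47 - (19/3)^2 = 62/9

62/9


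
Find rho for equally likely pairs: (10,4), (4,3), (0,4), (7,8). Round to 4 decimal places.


Cov(X,Y) = 2.0625, Var(X) = 13.6875, Var(Y) = 3.6875
rho = Cov/(sqrt(VarX)*sqrt(VarY)) = 0.2903

0.2903


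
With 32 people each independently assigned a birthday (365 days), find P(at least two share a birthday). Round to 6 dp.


P(all different) = prod((365-i)/365 for i=0..31) = 0.246652
P(at least one match) = 1 - 0.246652 = 0.753348

0.753348


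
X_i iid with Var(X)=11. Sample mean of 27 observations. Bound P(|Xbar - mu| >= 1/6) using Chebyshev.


Var(Xbar) = Var(X)/n = 11/27
Chebyshev: P(|Xbar-mu| >= 1/6) <= Var(Xbar)/(1/6)^2 = (11/27)/(1/36) = 44/3
Bound exceeds 1, so trivial bound: 1

1


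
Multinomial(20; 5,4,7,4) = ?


20! = 2432902008176640000
Denominator: 5!=120 * 4!=24 * 7!=5040 * 4!=24
Coefficient = 2432902008176640000 / 348364800 = 6983776800

6983776800


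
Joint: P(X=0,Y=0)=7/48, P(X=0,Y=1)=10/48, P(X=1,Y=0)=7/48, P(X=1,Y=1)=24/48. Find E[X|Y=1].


P(Y=1) = 34/48
E[X|Y=1] = (0*10 + 1*24)/34 = 24/34 = 12/17

12/17


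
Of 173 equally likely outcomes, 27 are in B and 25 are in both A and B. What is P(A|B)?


P(A|B) = P(A∩B)/P(B) = (25/173)/(27/173) = 25/27

25/27


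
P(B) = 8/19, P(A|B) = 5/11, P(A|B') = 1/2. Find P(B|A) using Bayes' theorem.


P(A) = P(A|B)P(B) + P(A|B')P(B') = 5/11*8/19 + 1/2*11/19 = 201/418
P(B|A) = P(A|B)P(B)/P(A) = (40/209)/(201/418) = 80/201

80/201


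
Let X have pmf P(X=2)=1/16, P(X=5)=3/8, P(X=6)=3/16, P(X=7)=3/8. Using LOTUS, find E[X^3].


E[X^3] = sum(g(x)*P(x))
= 8*1/16 + 125*3/8 + 216*3/16 + 343*3/8
= 433/2

433/2


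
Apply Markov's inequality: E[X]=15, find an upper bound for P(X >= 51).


Markov: P(X >= a) <= E[X]/a
P(X >= 51) <= 15/51 = 5/17

5/17


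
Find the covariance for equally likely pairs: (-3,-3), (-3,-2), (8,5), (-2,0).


E[X]=0, E[Y]=0, E[XY]=55/4
Cov(X,Y) = E[XY] - E[X]E[Y] = 55/4 - 0*0 = 55/4

55/4


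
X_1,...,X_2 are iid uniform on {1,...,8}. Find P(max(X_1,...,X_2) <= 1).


P(max <= 1) = P(all X_i <= 1) = (P(X_1 <= 1))^2
= (1/8)^2 = 1/64

1/64


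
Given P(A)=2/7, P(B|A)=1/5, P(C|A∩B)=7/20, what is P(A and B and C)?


P(A∩B∩C) = P(A) * P(B|A) * P(C|A∩B)
= 2/7 * 1/5 * 7/20
= 2/35 * 7/20 = 1/50

1/50


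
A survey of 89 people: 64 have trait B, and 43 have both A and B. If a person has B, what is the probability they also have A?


P(A|B) = P(A∩B)/P(B) = (43/89)/(64/89) = 43/64

43/64


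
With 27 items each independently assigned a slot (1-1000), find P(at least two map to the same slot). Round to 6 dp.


P(all different) = prod((1000-i)/1000 for i=0..26) = 0.701775
P(at least one match) = 1 - 0.701775 = 0.298225

0.298225


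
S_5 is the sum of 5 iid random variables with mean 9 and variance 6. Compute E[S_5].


E[S_n] = n*E[X_1] = 5*9 = 45

45


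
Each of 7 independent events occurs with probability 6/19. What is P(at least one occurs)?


P(at least one) = 1 - P(none)
P(none) = (1 - 6/19)^7 = (13/19)^7 = 62748517/893871739
P(at least one) = 1 - 62748517/893871739 = 831123222/893871739

831123222/893871739


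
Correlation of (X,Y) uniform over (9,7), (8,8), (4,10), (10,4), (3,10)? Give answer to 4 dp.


Cov(X,Y) = -5.6400, Var(X) = 7.7600, Var(Y) = 4.9600
rho = Cov/(sqrt(VarX)*sqrt(VarY)) = -0.9091

-0.9091


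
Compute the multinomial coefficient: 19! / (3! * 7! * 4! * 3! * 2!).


19! = 121645100408832000
Denominator: 3!=6 * 7!=5040 * 4!=24 * 3!=6 * 2!=2
Coefficient = 121645100408832000 / 8709120 = 13967553600

13967553600


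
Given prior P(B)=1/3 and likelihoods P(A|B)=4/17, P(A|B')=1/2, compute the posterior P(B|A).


P(A) = P(A|B)P(B) + P(A|B')P(B') = 4/17*1/3 + 1/2*2/3 = 7/17
P(B|A) = P(A|B)P(B)/P(A) = (4/51)/(7/17) = 4/21

4/21


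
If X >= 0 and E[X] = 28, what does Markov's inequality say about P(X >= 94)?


Markov: P(X >= a) <= E[X]/a
P(X >= 94) <= 28/94 = 14/47

14/47


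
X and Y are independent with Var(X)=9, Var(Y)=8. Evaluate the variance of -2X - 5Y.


Independence => Cov(X,Y)=0
Var(-2X - 5Y) = (-2)^2*Var(X) + (-5)^2*Var(Y)
= 4*9 + 25*8 = 236

236


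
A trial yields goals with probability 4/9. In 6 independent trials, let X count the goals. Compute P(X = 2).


P(X=2) = C(6,2) * p^2 * (1-p)^4
= 15 * 16/81 * 625/6561
= 50000/177147

50000/177147


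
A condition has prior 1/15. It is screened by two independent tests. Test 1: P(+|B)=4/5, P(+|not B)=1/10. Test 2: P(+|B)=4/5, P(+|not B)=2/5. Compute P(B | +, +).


After test 1: P(+) = 4/5*1/15 + 1/10*14/15 = 11/75
P(B|+) = (4/75)/(11/75) = 4/11
After test 2 (use post1 as new prior): P(+) = 4/5*4/11 + 2/5*7/11 = 6/11
P(B|+,+) = (16/55)/(6/11) = 8/15

8/15


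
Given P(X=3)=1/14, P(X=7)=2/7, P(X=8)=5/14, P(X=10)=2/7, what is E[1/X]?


E[1/X] = sum(g(x)*P(x))
= 1/3*1/14 + 1/7*2/7 + 1/8*5/14 + 1/10*2/7
= 1621/11760

1621/11760


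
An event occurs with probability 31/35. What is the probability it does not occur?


P(A') = 1 - P(A) = 1 - 31/35 = 4/35

4/35


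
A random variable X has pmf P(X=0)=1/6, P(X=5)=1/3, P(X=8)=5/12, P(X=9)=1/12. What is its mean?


E[X] = sum(x * P(x))
= 0*1/6 + 5*1/3 + 8*5/12 + 9*1/12
= 23/4

23/4


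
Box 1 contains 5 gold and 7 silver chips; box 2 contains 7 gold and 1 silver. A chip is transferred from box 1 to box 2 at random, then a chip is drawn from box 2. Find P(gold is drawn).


P(transfer gold) = 5/12; P(transfer silver) = 7/12
If gold transferred: Urn II has 8 gold of 9, so P(gold|gold moved) = 8/9
If silver transferred: Urn II has 7 gold of 9, so P(gold|silver moved) = 7/9
By total probability: P(gold) = 5/12*8/9 + 7/12*7/9 = 89/108

89/108


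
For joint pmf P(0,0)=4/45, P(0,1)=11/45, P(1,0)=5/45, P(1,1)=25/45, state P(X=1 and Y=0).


Read from table: P(X=1, Y=0) = 5/45 = 1/9

1/9


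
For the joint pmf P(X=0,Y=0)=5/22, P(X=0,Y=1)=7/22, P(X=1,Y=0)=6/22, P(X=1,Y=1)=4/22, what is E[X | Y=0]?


P(Y=0) = 11/22
E[X|Y=0] = (0*5 + 1*6)/11 = 6/11

6/11


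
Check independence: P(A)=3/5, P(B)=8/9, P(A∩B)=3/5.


P(A)*P(B) = 3/5*8/9 = 8/15
P(A∩B) = 3/5 != 8/15, so not independent

No, A and B are not independent


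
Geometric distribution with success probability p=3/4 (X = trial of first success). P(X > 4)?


P(X > 4) = P(first 4 trials all fail) = (1-p)^4 = (1/4)^4 = 1/256

1/256


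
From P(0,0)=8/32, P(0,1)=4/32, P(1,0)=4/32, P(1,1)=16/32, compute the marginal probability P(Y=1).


P(Y=1) = P(0,1)+P(1,1) = 4/32 + 16/32 = 20/32 = 5/8

5/8


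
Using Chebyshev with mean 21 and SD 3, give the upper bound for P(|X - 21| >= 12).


k = 12/3 = 4
Chebyshev: P(|X-mu| >= k*sigma) <= 1/k^2 = 1/4^2 = 1/16

1/16


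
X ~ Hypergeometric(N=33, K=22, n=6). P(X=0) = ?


P(X=0) = C(22,0)*C(11,6) / C(33,6)
= 1*462 / 1107568
= 462/1107568 = 3/7192

3/7192


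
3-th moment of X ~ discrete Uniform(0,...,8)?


E[X^3] = (1/9) * sum(x^3 for x=0..8)
= 1296/9 = 144

144


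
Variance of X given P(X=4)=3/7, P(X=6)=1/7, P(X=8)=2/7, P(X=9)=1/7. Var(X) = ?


E[X] = 43/7, E[X^2] = 293/7
Var(X) = E[X^2] - (E[X])^2 = 293/7 - (43/7)^2 = 202/49

202/49


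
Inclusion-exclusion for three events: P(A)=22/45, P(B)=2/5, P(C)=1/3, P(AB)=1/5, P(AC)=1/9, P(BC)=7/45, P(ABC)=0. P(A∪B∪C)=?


P(A∪B∪C) = P(A)+P(B)+P(C) - P(AB)-P(AC)-P(BC) + P(ABC)
= 22/45+2/5+1/3 - 1/5-1/9-7/45 + 0
= 34/45

34/45


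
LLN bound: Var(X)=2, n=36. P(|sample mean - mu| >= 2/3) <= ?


Var(Xbar) = Var(X)/n = 2/36
Chebyshev: P(|Xbar-mu| >= 2/3) <= Var(Xbar)/(2/3)^2 = (1/18)/(4/9) = 1/8

1/8


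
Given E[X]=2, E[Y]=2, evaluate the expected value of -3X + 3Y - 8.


E[-3X + 3Y - 8] = -3*E[X] + 3*E[Y] - 8
= (-3)*(2) + (3)*(2) + (-8)
= -6 + 6 - 8 = -8

-8


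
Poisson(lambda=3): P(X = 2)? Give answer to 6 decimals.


P(X=2) = e^(-3) * 3^2 / 2!
≈ 0.04978706837 * 9 / 2
≈ 0.224042

0.224042


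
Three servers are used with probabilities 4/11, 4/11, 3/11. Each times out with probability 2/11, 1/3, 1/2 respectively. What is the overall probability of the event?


P(A) = P(A|B1)P(B1) + P(A|B2)P(B2) + P(A|B3)P(B3)
= 2/11*4/11 + 1/3*4/11 + 1/2*3/11
= 8/121 + 4/33 + 3/22 = 235/726

235/726
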